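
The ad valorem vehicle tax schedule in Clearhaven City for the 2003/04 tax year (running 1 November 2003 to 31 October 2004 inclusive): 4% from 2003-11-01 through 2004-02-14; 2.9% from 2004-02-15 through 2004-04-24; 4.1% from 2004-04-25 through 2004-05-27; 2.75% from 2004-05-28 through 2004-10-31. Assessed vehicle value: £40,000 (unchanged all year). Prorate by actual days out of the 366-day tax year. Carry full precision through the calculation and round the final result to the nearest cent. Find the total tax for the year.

£1,304.97

2003-11-01 to 2004-02-14: 106 days at 4% → £40,000 × 4% × 106/366 = £463.3880
2004-02-15 to 2004-04-24: 70 days at 2.9% → £40,000 × 2.9% × 70/366 = £221.8579
2004-04-25 to 2004-05-27: 33 days at 4.1% → £40,000 × 4.1% × 33/366 = £147.8689
2004-05-28 to 2004-10-31: 157 days at 2.75% → £40,000 × 2.75% × 157/366 = £471.8579
Total = £1,304.9727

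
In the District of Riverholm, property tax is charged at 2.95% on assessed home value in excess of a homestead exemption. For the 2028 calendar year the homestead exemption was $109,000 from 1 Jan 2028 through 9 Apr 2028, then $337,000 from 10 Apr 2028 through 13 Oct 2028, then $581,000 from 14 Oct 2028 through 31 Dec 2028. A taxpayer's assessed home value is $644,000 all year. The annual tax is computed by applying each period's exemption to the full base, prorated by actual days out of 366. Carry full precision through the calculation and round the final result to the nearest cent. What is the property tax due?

$9,340.54

1 Jan – 9 Apr 2028: 100 days, exemption $109,000 → ($644,000 − $109,000) × 2.95% × 100/366 = $4,312.1585
10 Apr – 13 Oct 2028: 187 days, exemption $337,000 → ($644,000 − $337,000) × 2.95% × 187/366 = $4,627.2281
14 Oct – 31 Dec 2028: 79 days, exemption $581,000 → ($644,000 − $581,000) × 2.95% × 79/366 = $401.1516
Total = $9,340.5383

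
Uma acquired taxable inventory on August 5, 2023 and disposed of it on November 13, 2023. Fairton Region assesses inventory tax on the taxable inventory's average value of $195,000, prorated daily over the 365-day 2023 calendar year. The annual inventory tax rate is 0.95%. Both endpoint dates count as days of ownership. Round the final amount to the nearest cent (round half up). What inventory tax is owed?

$512.61

Days held (August 5 – November 13, 2023): 101 out of 365
Tax = $195,000 × 0.95% × 101/365 = $512.6096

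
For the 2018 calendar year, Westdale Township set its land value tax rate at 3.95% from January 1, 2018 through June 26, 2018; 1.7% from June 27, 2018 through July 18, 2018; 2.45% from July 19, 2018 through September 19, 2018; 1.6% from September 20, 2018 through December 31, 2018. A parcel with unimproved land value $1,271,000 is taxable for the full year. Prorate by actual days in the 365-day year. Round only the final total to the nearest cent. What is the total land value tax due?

January 1 – June 26, 2018: 177 days at 3.95% → $1,271,000 × 3.95% × 177/365 = $24,345.7438
June 27 – July 18, 2018: 22 days at 1.7% → $1,271,000 × 1.7% × 22/365 = $1,302.3397
July 19 – September 19, 2018: 63 days at 2.45% → $1,271,000 × 2.45% × 63/365 = $5,374.7630
September 20 – December 31, 2018: 103 days at 1.6% → $1,271,000 × 1.6% × 103/365 = $5,738.6521
Total = $36,761.4986

$36,761.50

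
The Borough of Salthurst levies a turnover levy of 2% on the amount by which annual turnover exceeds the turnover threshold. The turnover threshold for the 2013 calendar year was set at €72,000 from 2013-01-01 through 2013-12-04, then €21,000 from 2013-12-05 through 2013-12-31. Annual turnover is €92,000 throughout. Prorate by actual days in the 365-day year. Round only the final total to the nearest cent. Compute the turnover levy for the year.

2013-01-01 to 2013-12-04: 338 days, exemption €72,000 → (€92,000 − €72,000) × 2% × 338/365 = €370.4110
2013-12-05 to 2013-12-31: 27 days, exemption €21,000 → (€92,000 − €21,000) × 2% × 27/365 = €105.0411
Total = €475.4521

€475.45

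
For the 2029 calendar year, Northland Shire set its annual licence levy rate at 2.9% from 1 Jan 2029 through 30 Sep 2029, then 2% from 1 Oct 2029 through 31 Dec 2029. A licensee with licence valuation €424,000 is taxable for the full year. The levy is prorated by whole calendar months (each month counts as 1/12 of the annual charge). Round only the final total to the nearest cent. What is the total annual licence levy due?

1 Jan – 30 Sep 2029: 9 months at 2.9% → €424,000 × 2.9% × 9/12 = €9,222.0000
1 Oct – 31 Dec 2029: 3 months at 2% → €424,000 × 2% × 3/12 = €2,120.0000
Total = €11,342.0000

€11,342.00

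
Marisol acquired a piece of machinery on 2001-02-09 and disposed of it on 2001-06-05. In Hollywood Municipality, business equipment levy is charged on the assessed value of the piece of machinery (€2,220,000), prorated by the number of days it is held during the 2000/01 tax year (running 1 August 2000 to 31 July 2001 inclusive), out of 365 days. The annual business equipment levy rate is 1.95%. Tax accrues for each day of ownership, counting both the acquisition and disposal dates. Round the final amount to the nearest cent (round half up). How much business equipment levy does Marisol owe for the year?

Days held (2001-02-09 to 2001-06-05): 117 out of 365
Tax = €2,220,000 × 1.95% × 117/365 = €13,876.5205

€13,876.52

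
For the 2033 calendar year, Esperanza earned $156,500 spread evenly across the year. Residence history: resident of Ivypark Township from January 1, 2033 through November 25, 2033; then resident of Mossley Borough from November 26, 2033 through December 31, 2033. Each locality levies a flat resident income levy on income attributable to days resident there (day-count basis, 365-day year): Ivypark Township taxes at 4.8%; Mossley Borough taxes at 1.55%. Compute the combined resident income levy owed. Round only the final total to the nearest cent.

$7,010.34

Ivypark Township, January 1 – November 25, 2033: 329 days → $156,500 × 4.8% × 329/365 = $6,771.0904
Mossley Borough, November 26 – December 31, 2033: 36 days → $156,500 × 1.55% × 36/365 = $239.2521
Total = $7,010.3425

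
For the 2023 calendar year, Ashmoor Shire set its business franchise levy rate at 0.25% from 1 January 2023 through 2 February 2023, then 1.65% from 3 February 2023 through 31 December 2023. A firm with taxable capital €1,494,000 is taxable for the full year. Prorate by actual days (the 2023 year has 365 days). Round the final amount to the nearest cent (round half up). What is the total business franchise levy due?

€22,759.96

1 January – 2 February 2023: 33 days at 0.25% → €1,494,000 × 0.25% × 33/365 = €337.6849
3 February – 31 December 2023: 332 days at 1.65% → €1,494,000 × 1.65% × 332/365 = €22,422.2795
Total = €22,759.9644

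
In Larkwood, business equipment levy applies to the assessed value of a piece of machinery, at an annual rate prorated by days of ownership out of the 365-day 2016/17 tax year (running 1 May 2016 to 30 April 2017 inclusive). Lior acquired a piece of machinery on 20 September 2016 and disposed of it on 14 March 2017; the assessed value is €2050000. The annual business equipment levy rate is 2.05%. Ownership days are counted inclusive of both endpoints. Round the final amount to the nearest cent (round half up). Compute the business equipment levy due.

Days held (20 September 2016 – 14 March 2017): 176 out of 365
Tax = €2050000 × 2.05% × 176/365 = €20264.1096

€20264.11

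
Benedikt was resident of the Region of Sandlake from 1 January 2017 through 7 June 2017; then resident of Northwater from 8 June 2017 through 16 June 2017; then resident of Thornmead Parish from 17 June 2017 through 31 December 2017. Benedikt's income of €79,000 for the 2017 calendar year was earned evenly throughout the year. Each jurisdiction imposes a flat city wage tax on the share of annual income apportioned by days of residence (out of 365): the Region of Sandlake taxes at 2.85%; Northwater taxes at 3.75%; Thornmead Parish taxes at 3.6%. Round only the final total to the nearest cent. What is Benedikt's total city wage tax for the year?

The Region of Sandlake, 1 January – 7 June 2017: 158 days → €79,000 × 2.85% × 158/365 = €974.6219
Northwater, 8 June – 16 June 2017: 9 days → €79,000 × 3.75% × 9/365 = €73.0479
Thornmead Parish, 17 June – 31 December 2017: 198 days → €79,000 × 3.6% × 198/365 = €1,542.7726
Total = €2,590.4425

€2,590.44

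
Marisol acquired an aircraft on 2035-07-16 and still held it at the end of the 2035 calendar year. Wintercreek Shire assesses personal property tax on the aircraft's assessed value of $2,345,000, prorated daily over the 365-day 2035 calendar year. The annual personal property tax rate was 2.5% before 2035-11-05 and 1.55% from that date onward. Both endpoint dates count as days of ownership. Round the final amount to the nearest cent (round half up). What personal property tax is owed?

$23,665.23

2035-07-16 to 2035-11-04: 112 days at 2.5% → $2,345,000 × 2.5% × 112/365 = $17,989.0411
2035-11-05 to 2035-12-31: 57 days at 1.55% → $2,345,000 × 1.55% × 57/365 = $5,676.1849
Total = $23,665.2260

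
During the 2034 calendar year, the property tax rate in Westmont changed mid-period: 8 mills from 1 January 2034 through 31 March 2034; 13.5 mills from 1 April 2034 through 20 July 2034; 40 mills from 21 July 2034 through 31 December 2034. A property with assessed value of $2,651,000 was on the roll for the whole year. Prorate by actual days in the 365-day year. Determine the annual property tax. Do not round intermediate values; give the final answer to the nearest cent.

$63,758.37

1 January – 31 March 2034: 90 days at 8 mills → $2,651,000 × 0.8% × 90/365 = $5,229.3699
1 April – 20 July 2034: 111 days at 13.5 mills → $2,651,000 × 1.35% × 111/365 = $10,883.6260
21 July – 31 December 2034: 164 days at 40 mills → $2,651,000 × 4% × 164/365 = $47,645.3699
Total = $63,758.3658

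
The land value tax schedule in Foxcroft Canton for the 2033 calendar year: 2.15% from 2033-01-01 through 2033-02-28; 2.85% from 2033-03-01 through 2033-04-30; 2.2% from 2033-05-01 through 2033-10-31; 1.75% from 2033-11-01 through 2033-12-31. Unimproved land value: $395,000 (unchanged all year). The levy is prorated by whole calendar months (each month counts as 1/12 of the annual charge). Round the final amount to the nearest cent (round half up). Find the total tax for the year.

2033-01-01 to 2033-02-28: 2 months at 2.15% → $395,000 × 2.15% × 2/12 = $1,415.4167
2033-03-01 to 2033-04-30: 2 months at 2.85% → $395,000 × 2.85% × 2/12 = $1,876.2500
2033-05-01 to 2033-10-31: 6 months at 2.2% → $395,000 × 2.2% × 6/12 = $4,345.0000
2033-11-01 to 2033-12-31: 2 months at 1.75% → $395,000 × 1.75% × 2/12 = $1,152.0833
Total = $8,788.7500

$8,788.75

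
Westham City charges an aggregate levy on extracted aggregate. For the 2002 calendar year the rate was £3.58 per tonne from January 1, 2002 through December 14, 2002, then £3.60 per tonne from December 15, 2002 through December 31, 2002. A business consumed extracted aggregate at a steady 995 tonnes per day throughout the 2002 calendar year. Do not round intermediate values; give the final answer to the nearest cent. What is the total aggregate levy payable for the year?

£1,300,504.80

January 1 – December 14, 2002: 348 days × 995 tonnes/day = 346,260 tonnes at £3.58/tonne → £1,239,610.80
December 15 – December 31, 2002: 17 days × 995 tonnes/day = 16,915 tonnes at £3.60/tonne → £60,894.00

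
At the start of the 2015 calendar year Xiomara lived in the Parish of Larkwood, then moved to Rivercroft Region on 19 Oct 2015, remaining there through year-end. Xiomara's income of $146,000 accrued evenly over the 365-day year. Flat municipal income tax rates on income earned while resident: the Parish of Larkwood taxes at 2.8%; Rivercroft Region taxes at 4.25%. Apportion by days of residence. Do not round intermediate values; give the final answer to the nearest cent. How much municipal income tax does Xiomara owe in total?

$4,517.20

The Parish of Larkwood, 1 Jan – 18 Oct 2015: 291 days → $146,000 × 2.8% × 291/365 = $3,259.2000
Rivercroft Region, 19 Oct – 31 Dec 2015: 74 days → $146,000 × 4.25% × 74/365 = $1,258.0000
Total = $4,517.2000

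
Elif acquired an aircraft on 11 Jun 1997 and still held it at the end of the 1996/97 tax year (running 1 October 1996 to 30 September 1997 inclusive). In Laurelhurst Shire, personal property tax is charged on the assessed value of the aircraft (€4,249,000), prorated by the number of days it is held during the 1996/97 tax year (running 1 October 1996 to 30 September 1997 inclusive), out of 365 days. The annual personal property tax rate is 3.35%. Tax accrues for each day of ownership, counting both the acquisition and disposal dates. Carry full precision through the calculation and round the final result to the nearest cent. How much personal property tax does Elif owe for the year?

Days held (11 Jun – 30 Sep 1997): 112 out of 365
Tax = €4,249,000 × 3.35% × 112/365 = €43,677.3918

€43,677.39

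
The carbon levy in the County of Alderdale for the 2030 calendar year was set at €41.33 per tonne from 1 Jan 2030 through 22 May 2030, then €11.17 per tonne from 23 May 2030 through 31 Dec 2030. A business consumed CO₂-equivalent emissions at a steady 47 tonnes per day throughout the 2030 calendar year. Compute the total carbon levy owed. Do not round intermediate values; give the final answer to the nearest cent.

1 Jan – 22 May 2030: 142 days × 47 tonnes/day = 6,674 tonnes at €41.33/tonne → €275,836.42
23 May – 31 Dec 2030: 223 days × 47 tonnes/day = 10,481 tonnes at €11.17/tonne → €117,072.77

€392,909.19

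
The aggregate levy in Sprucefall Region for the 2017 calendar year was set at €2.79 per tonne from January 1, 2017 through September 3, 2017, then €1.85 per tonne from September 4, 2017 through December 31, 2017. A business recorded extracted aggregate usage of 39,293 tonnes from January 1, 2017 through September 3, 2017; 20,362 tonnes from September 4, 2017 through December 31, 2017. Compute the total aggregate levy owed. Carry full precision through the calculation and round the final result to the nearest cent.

€147,297.17

January 1 – September 3, 2017: 39,293 tonnes at €2.79/tonne → €109,627.47
September 4 – December 31, 2017: 20,362 tonnes at €1.85/tonne → €37,669.70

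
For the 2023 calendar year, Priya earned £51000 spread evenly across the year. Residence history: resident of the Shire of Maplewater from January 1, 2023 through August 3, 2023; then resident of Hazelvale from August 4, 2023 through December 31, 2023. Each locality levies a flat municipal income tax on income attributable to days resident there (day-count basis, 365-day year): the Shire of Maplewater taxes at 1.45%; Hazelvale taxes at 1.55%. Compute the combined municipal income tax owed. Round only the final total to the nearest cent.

£760.46

The Shire of Maplewater, January 1 – August 3, 2023: 215 days → £51000 × 1.45% × 215/365 = £435.5959
Hazelvale, August 4 – December 31, 2023: 150 days → £51000 × 1.55% × 150/365 = £324.8630
Total = £760.4589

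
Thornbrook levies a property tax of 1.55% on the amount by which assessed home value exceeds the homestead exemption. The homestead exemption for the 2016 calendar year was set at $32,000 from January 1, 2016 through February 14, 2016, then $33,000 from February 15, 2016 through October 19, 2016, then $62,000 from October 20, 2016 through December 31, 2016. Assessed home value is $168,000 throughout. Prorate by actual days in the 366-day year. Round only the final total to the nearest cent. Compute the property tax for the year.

$2,004.75

January 1 – February 14, 2016: 45 days, exemption $32,000 → ($168,000 − $32,000) × 1.55% × 45/366 = $259.1803
February 15 – October 19, 2016: 248 days, exemption $33,000 → ($168,000 − $33,000) × 1.55% × 248/366 = $1,417.8689
October 20 – December 31, 2016: 73 days, exemption $62,000 → ($168,000 − $62,000) × 1.55% × 73/366 = $327.7022
Total = $2,004.7514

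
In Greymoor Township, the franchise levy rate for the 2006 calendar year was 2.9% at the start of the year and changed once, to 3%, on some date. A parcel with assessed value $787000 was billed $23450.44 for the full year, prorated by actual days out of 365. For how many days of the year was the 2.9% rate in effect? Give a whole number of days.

Let d = days at the first rate; then 365 − d days at the second rate.
$787000 × [2.9%·d + 3%·(365−d)] / 365 = $23450.44
Solving gives d = 74, so the new rate took effect on 16 Mar 2006.

74 days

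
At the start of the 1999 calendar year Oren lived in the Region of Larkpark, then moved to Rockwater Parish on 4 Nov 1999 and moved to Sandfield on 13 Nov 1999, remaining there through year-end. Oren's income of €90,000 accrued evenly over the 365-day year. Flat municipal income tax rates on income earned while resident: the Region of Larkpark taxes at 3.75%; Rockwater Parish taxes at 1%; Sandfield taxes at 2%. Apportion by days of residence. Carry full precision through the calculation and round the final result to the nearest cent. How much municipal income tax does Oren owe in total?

€3,102.53

The Region of Larkpark, 1 Jan – 3 Nov 1999: 307 days → €90,000 × 3.75% × 307/365 = €2,838.6986
Rockwater Parish, 4 Nov – 12 Nov 1999: 9 days → €90,000 × 1% × 9/365 = €22.1918
Sandfield, 13 Nov – 31 Dec 1999: 49 days → €90,000 × 2% × 49/365 = €241.6438
Total = €3,102.5342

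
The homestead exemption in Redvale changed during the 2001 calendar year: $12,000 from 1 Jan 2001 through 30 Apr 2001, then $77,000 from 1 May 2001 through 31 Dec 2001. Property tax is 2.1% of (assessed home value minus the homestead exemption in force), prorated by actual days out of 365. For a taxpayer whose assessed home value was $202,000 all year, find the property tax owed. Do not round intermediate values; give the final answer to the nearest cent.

$3,073.77

1 Jan – 30 Apr 2001: 120 days, exemption $12,000 → ($202,000 − $12,000) × 2.1% × 120/365 = $1,311.7808
1 May – 31 Dec 2001: 245 days, exemption $77,000 → ($202,000 − $77,000) × 2.1% × 245/365 = $1,761.9863
Total = $3,073.7671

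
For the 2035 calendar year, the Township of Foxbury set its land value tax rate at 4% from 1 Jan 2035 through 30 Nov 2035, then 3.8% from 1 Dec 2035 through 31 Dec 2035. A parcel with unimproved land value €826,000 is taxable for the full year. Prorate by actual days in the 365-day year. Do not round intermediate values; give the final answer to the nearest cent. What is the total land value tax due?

€32,899.69

1 Jan – 30 Nov 2035: 334 days at 4% → €826,000 × 4% × 334/365 = €30,233.8630
1 Dec – 31 Dec 2035: 31 days at 3.8% → €826,000 × 3.8% × 31/365 = €2,665.8301
Total = €32,899.6932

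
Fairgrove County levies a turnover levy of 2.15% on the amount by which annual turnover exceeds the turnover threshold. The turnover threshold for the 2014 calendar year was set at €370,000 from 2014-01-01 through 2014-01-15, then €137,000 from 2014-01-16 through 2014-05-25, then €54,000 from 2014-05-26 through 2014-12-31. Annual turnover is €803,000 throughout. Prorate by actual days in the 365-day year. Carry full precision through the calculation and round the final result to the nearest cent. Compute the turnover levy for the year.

2014-01-01 to 2014-01-15: 15 days, exemption €370,000 → (€803,000 − €370,000) × 2.15% × 15/365 = €382.5822
2014-01-16 to 2014-05-25: 130 days, exemption €137,000 → (€803,000 − €137,000) × 2.15% × 130/365 = €5,099.9178
2014-05-26 to 2014-12-31: 220 days, exemption €54,000 → (€803,000 − €54,000) × 2.15% × 220/365 = €9,706.2192
Total = €15,188.7192

€15,188.72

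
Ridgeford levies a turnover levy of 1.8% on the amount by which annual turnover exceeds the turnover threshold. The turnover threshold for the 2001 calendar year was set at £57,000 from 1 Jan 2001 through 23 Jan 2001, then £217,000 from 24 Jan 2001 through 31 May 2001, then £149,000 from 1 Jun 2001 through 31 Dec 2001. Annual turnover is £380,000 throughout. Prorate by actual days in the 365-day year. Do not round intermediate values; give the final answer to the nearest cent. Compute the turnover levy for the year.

£3,833.11

1 Jan – 23 Jan 2001: 23 days, exemption £57,000 → (£380,000 − £57,000) × 1.8% × 23/365 = £366.3616
24 Jan – 31 May 2001: 128 days, exemption £217,000 → (£380,000 − £217,000) × 1.8% × 128/365 = £1,028.9096
1 Jun – 31 Dec 2001: 214 days, exemption £149,000 → (£380,000 − £149,000) × 1.8% × 214/365 = £2,437.8411
Total = £3,833.1123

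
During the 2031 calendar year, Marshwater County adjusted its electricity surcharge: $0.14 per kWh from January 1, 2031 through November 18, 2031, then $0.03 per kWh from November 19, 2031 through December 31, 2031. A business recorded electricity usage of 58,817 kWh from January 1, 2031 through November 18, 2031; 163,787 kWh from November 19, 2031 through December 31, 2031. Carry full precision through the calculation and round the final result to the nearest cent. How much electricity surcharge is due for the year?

$13,147.99

January 1 – November 18, 2031: 58,817 kWh at $0.14/kWh → $8,234.38
November 19 – December 31, 2031: 163,787 kWh at $0.03/kWh → $4,913.61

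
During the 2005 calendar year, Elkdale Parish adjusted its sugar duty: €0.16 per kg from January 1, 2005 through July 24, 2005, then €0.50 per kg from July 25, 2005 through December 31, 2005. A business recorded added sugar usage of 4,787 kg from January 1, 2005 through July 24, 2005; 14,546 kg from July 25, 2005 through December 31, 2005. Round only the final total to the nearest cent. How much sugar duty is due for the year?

January 1 – July 24, 2005: 4,787 kg at €0.16/kg → €765.92
July 25 – December 31, 2005: 14,546 kg at €0.50/kg → €7273.00

€8038.92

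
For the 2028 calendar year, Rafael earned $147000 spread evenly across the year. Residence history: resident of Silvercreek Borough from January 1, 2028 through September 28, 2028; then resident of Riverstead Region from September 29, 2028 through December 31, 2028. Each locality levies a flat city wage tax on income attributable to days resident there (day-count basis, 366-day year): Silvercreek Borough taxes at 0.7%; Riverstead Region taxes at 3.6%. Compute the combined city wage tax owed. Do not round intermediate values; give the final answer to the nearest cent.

$2123.87

Silvercreek Borough, January 1 – September 28, 2028: 272 days → $147000 × 0.7% × 272/366 = $764.7213
Riverstead Region, September 29 – December 31, 2028: 94 days → $147000 × 3.6% × 94/366 = $1359.1475
Total = $2123.8689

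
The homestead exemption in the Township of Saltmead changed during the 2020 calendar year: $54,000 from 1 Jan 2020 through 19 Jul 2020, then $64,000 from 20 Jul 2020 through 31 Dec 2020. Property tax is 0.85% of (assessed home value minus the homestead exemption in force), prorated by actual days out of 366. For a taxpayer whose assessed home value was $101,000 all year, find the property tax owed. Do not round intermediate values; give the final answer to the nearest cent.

$361.18

1 Jan – 19 Jul 2020: 201 days, exemption $54,000 → ($101,000 − $54,000) × 0.85% × 201/366 = $219.3975
20 Jul – 31 Dec 2020: 165 days, exemption $64,000 → ($101,000 − $64,000) × 0.85% × 165/366 = $141.7828
Total = $361.1803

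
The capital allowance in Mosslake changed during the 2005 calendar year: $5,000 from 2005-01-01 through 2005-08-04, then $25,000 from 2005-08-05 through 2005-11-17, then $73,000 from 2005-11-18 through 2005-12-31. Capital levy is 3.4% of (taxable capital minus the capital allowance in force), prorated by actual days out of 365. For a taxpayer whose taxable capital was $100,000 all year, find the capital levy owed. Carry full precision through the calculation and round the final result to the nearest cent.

$2,755.68

2005-01-01 to 2005-08-04: 216 days, exemption $5,000 → ($100,000 − $5,000) × 3.4% × 216/365 = $1,911.4521
2005-08-05 to 2005-11-17: 105 days, exemption $25,000 → ($100,000 − $25,000) × 3.4% × 105/365 = $733.5616
2005-11-18 to 2005-12-31: 44 days, exemption $73,000 → ($100,000 − $73,000) × 3.4% × 44/365 = $110.6630
Total = $2,755.6767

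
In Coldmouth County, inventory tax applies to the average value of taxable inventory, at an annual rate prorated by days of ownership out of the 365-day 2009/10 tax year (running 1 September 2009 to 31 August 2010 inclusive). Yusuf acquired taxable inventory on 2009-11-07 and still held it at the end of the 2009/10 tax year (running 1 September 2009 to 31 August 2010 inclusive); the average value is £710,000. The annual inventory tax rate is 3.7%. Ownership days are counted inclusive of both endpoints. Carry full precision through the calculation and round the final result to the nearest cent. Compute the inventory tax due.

£21,447.84

Days held (2009-11-07 to 2010-08-31): 298 out of 365
Tax = £710,000 × 3.7% × 298/365 = £21,447.8356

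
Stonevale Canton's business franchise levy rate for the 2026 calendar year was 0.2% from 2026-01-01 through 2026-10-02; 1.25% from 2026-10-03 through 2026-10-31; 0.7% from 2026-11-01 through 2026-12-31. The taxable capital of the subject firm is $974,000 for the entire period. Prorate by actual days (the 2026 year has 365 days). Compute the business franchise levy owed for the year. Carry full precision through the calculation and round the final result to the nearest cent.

2026-01-01 to 2026-10-02: 275 days at 0.2% → $974,000 × 0.2% × 275/365 = $1,467.6712
2026-10-03 to 2026-10-31: 29 days at 1.25% → $974,000 × 1.25% × 29/365 = $967.3288
2026-11-01 to 2026-12-31: 61 days at 0.7% → $974,000 × 0.7% × 61/365 = $1,139.4466
Total = $3,574.4466

$3,574.45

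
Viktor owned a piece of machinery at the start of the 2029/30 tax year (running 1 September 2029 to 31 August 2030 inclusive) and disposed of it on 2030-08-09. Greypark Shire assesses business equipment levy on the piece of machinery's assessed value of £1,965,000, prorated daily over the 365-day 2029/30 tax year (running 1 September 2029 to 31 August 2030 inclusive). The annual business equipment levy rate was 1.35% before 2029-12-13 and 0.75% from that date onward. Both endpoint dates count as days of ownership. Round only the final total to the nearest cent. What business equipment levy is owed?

2029-09-01 to 2029-12-12: 103 days at 1.35% → £1,965,000 × 1.35% × 103/365 = £7,485.8425
2029-12-13 to 2030-08-09: 240 days at 0.75% → £1,965,000 × 0.75% × 240/365 = £9,690.4110
Total = £17,176.2534

£17,176.25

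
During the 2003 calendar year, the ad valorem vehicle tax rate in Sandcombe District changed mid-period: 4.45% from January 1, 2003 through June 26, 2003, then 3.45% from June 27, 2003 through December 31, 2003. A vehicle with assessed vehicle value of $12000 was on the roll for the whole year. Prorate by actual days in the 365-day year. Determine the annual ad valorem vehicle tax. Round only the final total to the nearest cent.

January 1 – June 26, 2003: 177 days at 4.45% → $12000 × 4.45% × 177/365 = $258.9534
June 27 – December 31, 2003: 188 days at 3.45% → $12000 × 3.45% × 188/365 = $213.2384
Total = $472.1918

$472.19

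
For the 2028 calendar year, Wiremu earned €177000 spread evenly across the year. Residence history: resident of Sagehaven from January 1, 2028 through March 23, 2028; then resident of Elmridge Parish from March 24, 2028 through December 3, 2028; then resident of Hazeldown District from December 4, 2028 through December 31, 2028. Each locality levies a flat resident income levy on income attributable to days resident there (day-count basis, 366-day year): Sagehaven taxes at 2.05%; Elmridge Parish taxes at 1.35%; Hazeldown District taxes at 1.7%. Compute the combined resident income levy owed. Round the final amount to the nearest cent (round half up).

€2717.87

Sagehaven, January 1 – March 23, 2028: 83 days → €177000 × 2.05% × 83/366 = €822.8566
Elmridge Parish, March 24 – December 3, 2028: 255 days → €177000 × 1.35% × 255/366 = €1664.8156
Hazeldown District, December 4 – December 31, 2028: 28 days → €177000 × 1.7% × 28/366 = €230.1967
Total = €2717.8689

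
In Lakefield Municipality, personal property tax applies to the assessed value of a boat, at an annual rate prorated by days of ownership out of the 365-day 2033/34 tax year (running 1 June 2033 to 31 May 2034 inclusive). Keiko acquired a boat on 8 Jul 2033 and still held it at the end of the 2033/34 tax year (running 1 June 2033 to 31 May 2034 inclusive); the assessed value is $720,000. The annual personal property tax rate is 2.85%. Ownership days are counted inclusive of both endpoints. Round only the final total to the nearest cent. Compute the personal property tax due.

$18,439.89

Days held (8 Jul 2033 – 31 May 2034): 328 out of 365
Tax = $720,000 × 2.85% × 328/365 = $18,439.8904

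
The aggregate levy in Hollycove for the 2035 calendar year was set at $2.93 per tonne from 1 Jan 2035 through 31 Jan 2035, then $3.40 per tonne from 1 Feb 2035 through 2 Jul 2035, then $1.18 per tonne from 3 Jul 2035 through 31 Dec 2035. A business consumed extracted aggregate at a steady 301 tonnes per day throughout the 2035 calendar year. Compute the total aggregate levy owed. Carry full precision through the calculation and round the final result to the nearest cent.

$247,539.39

1 Jan – 31 Jan 2035: 31 days × 301 tonnes/day = 9,331 tonnes at $2.93/tonne → $27,339.83
1 Feb – 2 Jul 2035: 152 days × 301 tonnes/day = 45,752 tonnes at $3.40/tonne → $155,556.80
3 Jul – 31 Dec 2035: 182 days × 301 tonnes/day = 54,782 tonnes at $1.18/tonne → $64,642.76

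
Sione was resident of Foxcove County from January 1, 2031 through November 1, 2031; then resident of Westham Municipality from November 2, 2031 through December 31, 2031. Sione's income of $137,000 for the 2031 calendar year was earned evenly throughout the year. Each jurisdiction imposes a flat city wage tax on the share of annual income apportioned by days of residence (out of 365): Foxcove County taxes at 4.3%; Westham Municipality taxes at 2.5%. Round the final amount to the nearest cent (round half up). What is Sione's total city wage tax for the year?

$5,485.63

Foxcove County, January 1 – November 1, 2031: 305 days → $137,000 × 4.3% × 305/365 = $4,922.6164
Westham Municipality, November 2 – December 31, 2031: 60 days → $137,000 × 2.5% × 60/365 = $563.0137
Total = $5,485.6301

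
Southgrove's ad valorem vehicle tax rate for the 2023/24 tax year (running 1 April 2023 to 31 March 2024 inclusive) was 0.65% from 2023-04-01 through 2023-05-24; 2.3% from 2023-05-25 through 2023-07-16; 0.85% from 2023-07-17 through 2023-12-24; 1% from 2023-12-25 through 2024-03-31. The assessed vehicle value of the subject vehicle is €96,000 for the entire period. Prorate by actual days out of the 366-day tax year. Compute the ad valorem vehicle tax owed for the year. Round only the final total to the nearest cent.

2023-04-01 to 2023-05-24: 54 days at 0.65% → €96,000 × 0.65% × 54/366 = €92.0656
2023-05-25 to 2023-07-16: 53 days at 2.3% → €96,000 × 2.3% × 53/366 = €319.7377
2023-07-17 to 2023-12-24: 161 days at 0.85% → €96,000 × 0.85% × 161/366 = €358.9508
2023-12-25 to 2024-03-31: 98 days at 1% → €96,000 × 1% × 98/366 = €257.0492
Total = €1,027.8033

€1,027.80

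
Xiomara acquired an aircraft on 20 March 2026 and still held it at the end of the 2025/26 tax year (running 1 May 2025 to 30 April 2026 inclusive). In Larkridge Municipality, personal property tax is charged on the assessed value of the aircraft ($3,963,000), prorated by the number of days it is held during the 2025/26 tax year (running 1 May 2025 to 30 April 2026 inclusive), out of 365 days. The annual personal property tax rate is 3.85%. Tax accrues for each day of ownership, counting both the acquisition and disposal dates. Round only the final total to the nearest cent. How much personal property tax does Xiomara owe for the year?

$17,556.63

Days held (20 March – 30 April 2026): 42 out of 365
Tax = $3,963,000 × 3.85% × 42/365 = $17,556.6329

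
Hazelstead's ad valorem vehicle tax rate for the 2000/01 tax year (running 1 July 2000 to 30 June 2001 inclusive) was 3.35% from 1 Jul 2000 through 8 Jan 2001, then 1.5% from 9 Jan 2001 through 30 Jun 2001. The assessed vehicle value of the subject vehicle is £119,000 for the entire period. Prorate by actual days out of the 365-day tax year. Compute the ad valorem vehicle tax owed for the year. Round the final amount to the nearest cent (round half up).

1 Jul 2000 – 8 Jan 2001: 192 days at 3.35% → £119,000 × 3.35% × 192/365 = £2,097.0082
9 Jan – 30 Jun 2001: 173 days at 1.5% → £119,000 × 1.5% × 173/365 = £846.0411
Total = £2,943.0493

£2,943.05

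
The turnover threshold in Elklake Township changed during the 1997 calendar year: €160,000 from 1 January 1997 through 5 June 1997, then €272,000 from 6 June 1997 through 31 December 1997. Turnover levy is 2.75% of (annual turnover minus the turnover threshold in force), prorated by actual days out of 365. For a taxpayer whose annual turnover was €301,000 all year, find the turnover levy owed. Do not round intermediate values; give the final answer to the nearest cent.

€2,113.88

1 January – 5 June 1997: 156 days, exemption €160,000 → (€301,000 − €160,000) × 2.75% × 156/365 = €1,657.2329
6 June – 31 December 1997: 209 days, exemption €272,000 → (€301,000 − €272,000) × 2.75% × 209/365 = €456.6507
Total = €2,113.8836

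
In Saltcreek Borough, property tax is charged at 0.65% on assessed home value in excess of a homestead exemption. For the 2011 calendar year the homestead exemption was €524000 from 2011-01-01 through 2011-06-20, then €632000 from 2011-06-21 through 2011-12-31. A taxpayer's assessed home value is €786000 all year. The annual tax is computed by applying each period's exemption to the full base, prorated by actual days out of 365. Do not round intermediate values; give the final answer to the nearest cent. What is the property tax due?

€1329.88

2011-01-01 to 2011-06-20: 171 days, exemption €524000 → (€786000 − €524000) × 0.65% × 171/365 = €797.8438
2011-06-21 to 2011-12-31: 194 days, exemption €632000 → (€786000 − €632000) × 0.65% × 194/365 = €532.0384
Total = €1329.8822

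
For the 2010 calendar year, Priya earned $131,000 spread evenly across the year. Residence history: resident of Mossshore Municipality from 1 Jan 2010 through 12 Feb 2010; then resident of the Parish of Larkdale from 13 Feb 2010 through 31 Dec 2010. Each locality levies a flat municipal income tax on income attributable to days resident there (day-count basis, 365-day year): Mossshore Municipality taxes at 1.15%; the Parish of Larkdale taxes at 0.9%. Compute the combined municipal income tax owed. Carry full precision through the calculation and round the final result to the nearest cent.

$1,217.58

Mossshore Municipality, 1 Jan – 12 Feb 2010: 43 days → $131,000 × 1.15% × 43/365 = $177.4781
The Parish of Larkdale, 13 Feb – 31 Dec 2010: 322 days → $131,000 × 0.9% × 322/365 = $1,040.1041
Total = $1,217.5822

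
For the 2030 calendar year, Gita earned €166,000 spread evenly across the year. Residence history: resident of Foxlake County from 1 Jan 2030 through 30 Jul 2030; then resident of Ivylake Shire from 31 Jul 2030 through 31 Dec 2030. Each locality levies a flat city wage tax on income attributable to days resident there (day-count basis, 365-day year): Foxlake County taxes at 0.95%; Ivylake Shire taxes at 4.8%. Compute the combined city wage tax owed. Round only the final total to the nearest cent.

Foxlake County, 1 Jan – 30 Jul 2030: 211 days → €166,000 × 0.95% × 211/365 = €911.6356
Ivylake Shire, 31 Jul – 31 Dec 2030: 154 days → €166,000 × 4.8% × 154/365 = €3,361.8411
Total = €4,273.4767

€4,273.48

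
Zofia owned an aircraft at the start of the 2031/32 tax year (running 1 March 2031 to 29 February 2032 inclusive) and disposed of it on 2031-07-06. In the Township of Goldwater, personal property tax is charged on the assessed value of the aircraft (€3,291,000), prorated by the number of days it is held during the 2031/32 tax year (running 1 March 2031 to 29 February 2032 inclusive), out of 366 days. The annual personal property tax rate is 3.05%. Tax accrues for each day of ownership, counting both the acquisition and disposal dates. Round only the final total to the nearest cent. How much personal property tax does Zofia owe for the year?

Days held (2031-03-01 to 2031-07-06): 128 out of 366
Tax = €3,291,000 × 3.05% × 128/366 = €35,104.0000

€35,104.00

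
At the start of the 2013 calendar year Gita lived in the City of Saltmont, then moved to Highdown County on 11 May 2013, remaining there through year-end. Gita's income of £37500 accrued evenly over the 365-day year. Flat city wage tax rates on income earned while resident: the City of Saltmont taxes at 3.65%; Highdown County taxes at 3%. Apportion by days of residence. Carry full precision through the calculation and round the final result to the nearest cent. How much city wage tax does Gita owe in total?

£1211.82

The City of Saltmont, 1 Jan – 10 May 2013: 130 days → £37500 × 3.65% × 130/365 = £487.5000
Highdown County, 11 May – 31 Dec 2013: 235 days → £37500 × 3% × 235/365 = £724.3151
Total = £1211.8151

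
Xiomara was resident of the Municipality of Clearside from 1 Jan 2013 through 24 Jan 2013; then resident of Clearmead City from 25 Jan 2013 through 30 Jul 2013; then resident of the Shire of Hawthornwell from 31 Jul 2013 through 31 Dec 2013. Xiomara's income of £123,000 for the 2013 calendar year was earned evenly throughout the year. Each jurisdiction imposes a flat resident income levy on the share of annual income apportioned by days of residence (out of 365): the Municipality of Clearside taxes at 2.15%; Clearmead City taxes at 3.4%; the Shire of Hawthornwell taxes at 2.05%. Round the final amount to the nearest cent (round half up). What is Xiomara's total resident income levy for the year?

The Municipality of Clearside, 1 Jan – 24 Jan 2013: 24 days → £123,000 × 2.15% × 24/365 = £173.8849
Clearmead City, 25 Jan – 30 Jul 2013: 187 days → £123,000 × 3.4% × 187/365 = £2,142.5589
The Shire of Hawthornwell, 31 Jul – 31 Dec 2013: 154 days → £123,000 × 2.05% × 154/365 = £1,063.8658
Total = £3,380.3096

£3,380.31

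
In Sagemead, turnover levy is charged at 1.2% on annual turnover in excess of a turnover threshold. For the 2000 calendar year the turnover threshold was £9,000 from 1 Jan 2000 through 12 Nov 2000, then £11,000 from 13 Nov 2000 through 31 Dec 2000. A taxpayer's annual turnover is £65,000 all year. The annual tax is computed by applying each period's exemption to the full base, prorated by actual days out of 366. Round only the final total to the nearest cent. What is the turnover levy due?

£668.79

1 Jan – 12 Nov 2000: 317 days, exemption £9,000 → (£65,000 − £9,000) × 1.2% × 317/366 = £582.0328
13 Nov – 31 Dec 2000: 49 days, exemption £11,000 → (£65,000 − £11,000) × 1.2% × 49/366 = £86.7541
Total = £668.7869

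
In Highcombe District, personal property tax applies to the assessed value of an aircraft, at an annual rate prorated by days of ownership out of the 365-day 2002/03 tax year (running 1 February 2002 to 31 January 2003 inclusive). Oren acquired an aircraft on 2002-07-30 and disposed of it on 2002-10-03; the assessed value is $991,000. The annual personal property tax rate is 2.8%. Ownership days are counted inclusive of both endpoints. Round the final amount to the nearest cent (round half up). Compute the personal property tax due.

Days held (2002-07-30 to 2002-10-03): 66 out of 365
Tax = $991,000 × 2.8% × 66/365 = $5,017.4466

$5,017.45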